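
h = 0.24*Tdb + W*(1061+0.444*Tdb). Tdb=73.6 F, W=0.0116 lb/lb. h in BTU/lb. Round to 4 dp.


h = 0.24*73.6 + 0.0116*(1061+0.444*73.6) = 30.3507 BTU/lb

30.3507 BTU/lb


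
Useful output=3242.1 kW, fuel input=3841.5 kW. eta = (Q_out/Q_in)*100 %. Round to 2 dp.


eta = (3242.1/3841.5)*100 = 84.40 %

84.40 %


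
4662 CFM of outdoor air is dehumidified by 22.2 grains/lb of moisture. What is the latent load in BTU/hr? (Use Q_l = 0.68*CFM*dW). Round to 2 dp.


Q = 0.68 * 4662 * 22.2 = 70377.55 BTU/hr

70377.55 BTU/hr


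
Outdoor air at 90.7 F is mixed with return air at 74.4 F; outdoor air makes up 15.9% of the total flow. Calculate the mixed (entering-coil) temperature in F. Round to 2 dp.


T_mix = 74.4 + (15.9/100)*(90.7-74.4) = 76.99 F

76.99 F


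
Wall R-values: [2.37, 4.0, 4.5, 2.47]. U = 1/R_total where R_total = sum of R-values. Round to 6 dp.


R_total = 2.37 + 4.0 + 4.5 + 2.47 = 13.34
U = 1/13.34 = 0.074963

0.074963


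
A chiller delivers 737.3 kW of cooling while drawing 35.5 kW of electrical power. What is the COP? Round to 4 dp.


COP = 737.3 / 35.5 = 20.7690

20.7690


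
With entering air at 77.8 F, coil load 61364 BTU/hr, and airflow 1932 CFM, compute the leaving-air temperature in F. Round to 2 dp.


dT = 61364/(1.08*1932) = 29.4092
T_leave = 77.8 - 29.4092 = 48.39 F

48.39 F


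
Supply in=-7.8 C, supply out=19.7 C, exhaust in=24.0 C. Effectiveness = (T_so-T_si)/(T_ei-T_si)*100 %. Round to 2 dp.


eff = (19.7-(-7.8))/(24.0-(-7.8))*100 = 86.48 %

86.48 %


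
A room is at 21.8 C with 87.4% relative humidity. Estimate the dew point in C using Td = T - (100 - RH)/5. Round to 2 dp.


Td = 21.8 - (100-87.4)/5 = 19.28 C

19.28 C


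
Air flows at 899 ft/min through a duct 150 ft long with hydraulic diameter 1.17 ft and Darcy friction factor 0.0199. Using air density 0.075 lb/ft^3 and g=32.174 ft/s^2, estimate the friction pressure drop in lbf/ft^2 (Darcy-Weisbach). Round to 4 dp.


v_fps = 899/60 = 14.9833 ft/s
dp = 0.0199*(150/1.17)*0.075*14.9833^2/(2*32.174) = 0.6676 lbf/ft^2

0.6676 lbf/ft^2


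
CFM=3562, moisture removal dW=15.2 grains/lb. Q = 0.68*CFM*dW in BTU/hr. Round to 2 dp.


Q = 0.68 * 3562 * 15.2 = 36816.83 BTU/hr

36816.83 BTU/hr


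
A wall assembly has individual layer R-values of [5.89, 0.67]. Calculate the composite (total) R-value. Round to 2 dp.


R_total = 5.89 + 0.67 = 6.56

6.56


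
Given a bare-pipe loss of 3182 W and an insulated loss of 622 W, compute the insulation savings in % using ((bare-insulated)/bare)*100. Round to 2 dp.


Savings = ((3182-622)/3182)*100 = 80.45 %

80.45 %


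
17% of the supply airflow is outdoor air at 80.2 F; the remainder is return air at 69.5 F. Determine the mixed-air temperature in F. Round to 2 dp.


T_mix = 0.17*80.2 + 0.83*69.5 = 71.32 F

71.32 F


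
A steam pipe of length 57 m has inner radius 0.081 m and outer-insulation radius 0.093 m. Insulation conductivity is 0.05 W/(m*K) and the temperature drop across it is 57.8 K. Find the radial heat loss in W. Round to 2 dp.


Q = 2*pi*0.05*57*57.8/ln(0.093/0.081) = 7492.05 W

7492.05 W


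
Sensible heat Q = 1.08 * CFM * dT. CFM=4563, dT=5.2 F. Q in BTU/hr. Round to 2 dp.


Q = 1.08 * 4563 * 5.2 = 25625.81 BTU/hr

25625.81 BTU/hr


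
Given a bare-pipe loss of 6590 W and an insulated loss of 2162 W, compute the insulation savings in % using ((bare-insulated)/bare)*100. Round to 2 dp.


Savings = ((6590-2162)/6590)*100 = 67.19 %

67.19 %


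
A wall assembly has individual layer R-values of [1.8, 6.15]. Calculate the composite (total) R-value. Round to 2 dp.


R_total = 1.8 + 6.15 = 7.95

7.95


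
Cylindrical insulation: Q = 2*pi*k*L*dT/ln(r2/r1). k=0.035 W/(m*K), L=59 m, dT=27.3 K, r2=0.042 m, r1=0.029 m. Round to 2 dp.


Q = 2*pi*0.035*59*27.3/ln(0.042/0.029) = 956.36 W

956.36 W


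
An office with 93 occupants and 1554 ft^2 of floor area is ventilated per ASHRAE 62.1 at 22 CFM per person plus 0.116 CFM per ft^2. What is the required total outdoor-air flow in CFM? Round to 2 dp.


Total = 93*22 + 1554*0.116 = 2226.26 CFM

2226.26 CFM


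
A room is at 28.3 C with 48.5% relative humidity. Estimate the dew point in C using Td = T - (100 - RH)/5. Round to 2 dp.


Td = 28.3 - (100-48.5)/5 = 18.00 C

18.00 C


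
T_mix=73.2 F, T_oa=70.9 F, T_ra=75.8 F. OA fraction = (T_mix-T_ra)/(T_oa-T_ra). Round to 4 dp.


frac = (73.2 - 75.8) / (70.9 - 75.8) = 0.5306

0.5306


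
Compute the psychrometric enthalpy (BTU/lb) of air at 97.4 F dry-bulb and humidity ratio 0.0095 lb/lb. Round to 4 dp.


h = 0.24*97.4 + 0.0095*(1061+0.444*97.4) = 33.8663 BTU/lb

33.8663 BTU/lb


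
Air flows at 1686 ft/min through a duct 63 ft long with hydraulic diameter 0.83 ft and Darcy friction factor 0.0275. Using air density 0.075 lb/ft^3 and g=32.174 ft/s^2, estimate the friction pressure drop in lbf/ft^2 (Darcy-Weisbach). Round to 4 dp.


v_fps = 1686/60 = 28.1 ft/s
dp = 0.0275*(63/0.83)*0.075*28.1^2/(2*32.174) = 1.9210 lbf/ft^2

1.9210 lbf/ft^2


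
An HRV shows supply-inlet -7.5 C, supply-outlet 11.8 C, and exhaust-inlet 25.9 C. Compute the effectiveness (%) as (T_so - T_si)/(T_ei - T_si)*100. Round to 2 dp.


eff = (11.8-(-7.5))/(25.9-(-7.5))*100 = 57.78 %

57.78 %


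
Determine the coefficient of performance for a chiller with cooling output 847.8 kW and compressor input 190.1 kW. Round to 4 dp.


COP = 847.8 / 190.1 = 4.4598

4.4598


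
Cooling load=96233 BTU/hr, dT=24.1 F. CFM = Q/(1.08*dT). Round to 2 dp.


CFM = 96233 / (1.08 * 24.1) = 3697.29

3697.29 CFM


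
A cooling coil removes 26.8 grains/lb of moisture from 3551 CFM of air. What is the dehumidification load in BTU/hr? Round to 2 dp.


Q = 0.68 * 3551 * 26.8 = 64713.42 BTU/hr

64713.42 BTU/hr


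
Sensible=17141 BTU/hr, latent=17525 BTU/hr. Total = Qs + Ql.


Qt = 17141 + 17525 = 34666 BTU/hr

34666 BTU/hr


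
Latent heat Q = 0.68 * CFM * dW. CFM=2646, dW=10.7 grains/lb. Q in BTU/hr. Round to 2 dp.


Q = 0.68 * 2646 * 10.7 = 19252.30 BTU/hr

19252.30 BTU/hr


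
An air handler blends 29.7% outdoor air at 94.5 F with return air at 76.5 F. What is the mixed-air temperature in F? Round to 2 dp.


T_mix = 76.5 + (29.7/100)*(94.5-76.5) = 81.85 F

81.85 F


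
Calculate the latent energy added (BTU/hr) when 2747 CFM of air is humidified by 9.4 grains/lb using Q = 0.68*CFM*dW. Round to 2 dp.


Q = 0.68 * 2747 * 9.4 = 17558.82 BTU/hr

17558.82 BTU/hr


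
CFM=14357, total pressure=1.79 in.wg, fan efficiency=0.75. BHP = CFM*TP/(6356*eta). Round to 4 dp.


BHP = 14357 * 1.79 / (6356 * 0.75) = 5.3910 hp

5.3910 hp


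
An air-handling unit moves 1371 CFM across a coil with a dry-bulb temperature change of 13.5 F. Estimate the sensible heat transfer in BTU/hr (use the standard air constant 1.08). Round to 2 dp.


Q = 1.08 * 1371 * 13.5 = 19989.18 BTU/hr

19989.18 BTU/hr


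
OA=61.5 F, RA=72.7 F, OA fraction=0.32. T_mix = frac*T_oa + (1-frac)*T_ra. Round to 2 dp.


T_mix = 0.32*61.5 + 0.68*72.7 = 69.12 F

69.12 F


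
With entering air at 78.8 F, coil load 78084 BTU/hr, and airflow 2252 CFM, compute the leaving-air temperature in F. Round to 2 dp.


dT = 78084/(1.08*2252) = 32.1048
T_leave = 78.8 - 32.1048 = 46.70 F

46.70 F


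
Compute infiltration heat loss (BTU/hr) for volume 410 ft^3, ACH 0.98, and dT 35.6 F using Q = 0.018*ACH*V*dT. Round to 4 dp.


Q = 0.018 * 0.98 * 410 * 35.6 = 257.4734 BTU/hr

257.4734 BTU/hr


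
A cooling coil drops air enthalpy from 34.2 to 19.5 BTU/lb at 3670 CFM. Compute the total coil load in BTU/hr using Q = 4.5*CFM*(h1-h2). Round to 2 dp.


Q = 4.5 * 3670 * (34.2 - 19.5) = 242770.50 BTU/hr

242770.50 BTU/hr


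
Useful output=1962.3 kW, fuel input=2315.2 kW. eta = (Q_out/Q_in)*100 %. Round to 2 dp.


eta = (1962.3/2315.2)*100 = 84.76 %

84.76 %


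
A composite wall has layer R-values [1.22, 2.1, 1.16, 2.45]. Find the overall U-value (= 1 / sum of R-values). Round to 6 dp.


R_total = 1.22 + 2.1 + 1.16 + 2.45 = 6.93
U = 1/6.93 = 0.144300

0.144300


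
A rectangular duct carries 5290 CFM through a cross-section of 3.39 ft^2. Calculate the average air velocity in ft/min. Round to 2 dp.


V = 5290 / 3.39 = 1560.47 ft/min

1560.47 ft/min


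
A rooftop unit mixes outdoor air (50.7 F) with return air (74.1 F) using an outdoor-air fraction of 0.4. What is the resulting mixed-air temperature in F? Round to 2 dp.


T_mix = 0.4*50.7 + 0.6*74.1 = 64.74 F

64.74 F


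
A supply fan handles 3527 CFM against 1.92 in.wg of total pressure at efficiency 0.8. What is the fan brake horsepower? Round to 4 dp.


BHP = 3527 * 1.92 / (6356 * 0.8) = 1.3318 hp

1.3318 hp


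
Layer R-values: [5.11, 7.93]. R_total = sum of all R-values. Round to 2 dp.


R_total = 5.11 + 7.93 = 13.04

13.04


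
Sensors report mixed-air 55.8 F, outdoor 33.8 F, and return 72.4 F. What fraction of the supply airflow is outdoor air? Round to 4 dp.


frac = (55.8 - 72.4) / (33.8 - 72.4) = 0.4301

0.4301


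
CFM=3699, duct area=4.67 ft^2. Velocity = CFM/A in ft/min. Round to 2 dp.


V = 3699 / 4.67 = 792.08 ft/min

792.08 ft/min


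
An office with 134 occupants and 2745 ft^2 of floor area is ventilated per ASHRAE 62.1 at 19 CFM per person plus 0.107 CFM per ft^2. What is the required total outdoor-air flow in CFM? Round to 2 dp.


Total = 134*19 + 2745*0.107 = 2839.72 CFM

2839.72 CFM


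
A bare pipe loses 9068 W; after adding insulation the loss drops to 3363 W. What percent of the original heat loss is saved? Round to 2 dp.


Savings = ((9068-3363)/9068)*100 = 62.91 %

62.91 %


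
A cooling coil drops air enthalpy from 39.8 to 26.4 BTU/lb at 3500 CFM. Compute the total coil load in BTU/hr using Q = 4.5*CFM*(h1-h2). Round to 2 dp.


Q = 4.5 * 3500 * (39.8 - 26.4) = 211050.00 BTU/hr

211050.00 BTU/hr


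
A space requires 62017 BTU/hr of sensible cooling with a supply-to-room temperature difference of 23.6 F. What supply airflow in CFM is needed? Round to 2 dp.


CFM = 62017 / (1.08 * 23.6) = 2433.18

2433.18 CFM


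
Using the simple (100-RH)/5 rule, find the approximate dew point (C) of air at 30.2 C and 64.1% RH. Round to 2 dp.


Td = 30.2 - (100-64.1)/5 = 23.02 C

23.02 C


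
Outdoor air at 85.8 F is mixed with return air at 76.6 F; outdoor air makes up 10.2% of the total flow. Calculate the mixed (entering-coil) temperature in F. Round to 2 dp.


T_mix = 76.6 + (10.2/100)*(85.8-76.6) = 77.54 F

77.54 F


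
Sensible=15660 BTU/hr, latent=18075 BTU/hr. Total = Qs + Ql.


Qt = 15660 + 18075 = 33735 BTU/hr

33735 BTU/hr


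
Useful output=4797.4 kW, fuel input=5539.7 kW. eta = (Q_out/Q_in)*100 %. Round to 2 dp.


eta = (4797.4/5539.7)*100 = 86.60 %

86.60 %


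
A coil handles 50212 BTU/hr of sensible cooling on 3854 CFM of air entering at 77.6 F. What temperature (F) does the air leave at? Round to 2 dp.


dT = 50212/(1.08*3854) = 12.0635
T_leave = 77.6 - 12.0635 = 65.54 F

65.54 F


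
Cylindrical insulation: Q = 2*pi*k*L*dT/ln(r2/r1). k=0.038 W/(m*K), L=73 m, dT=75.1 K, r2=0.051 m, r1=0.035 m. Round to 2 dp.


Q = 2*pi*0.038*73*75.1/ln(0.051/0.035) = 3476.86 W

3476.86 W


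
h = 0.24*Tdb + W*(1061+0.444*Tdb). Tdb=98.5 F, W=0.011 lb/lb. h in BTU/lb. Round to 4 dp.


h = 0.24*98.5 + 0.011*(1061+0.444*98.5) = 35.7921 BTU/lb

35.7921 BTU/lb


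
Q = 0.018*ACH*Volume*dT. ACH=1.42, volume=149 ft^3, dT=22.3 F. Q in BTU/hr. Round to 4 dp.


Q = 0.018 * 1.42 * 149 * 22.3 = 84.9282 BTU/hr

84.9282 BTU/hr


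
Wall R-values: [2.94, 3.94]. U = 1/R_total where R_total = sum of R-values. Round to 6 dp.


R_total = 2.94 + 3.94 = 6.88
U = 1/6.88 = 0.145349

0.145349


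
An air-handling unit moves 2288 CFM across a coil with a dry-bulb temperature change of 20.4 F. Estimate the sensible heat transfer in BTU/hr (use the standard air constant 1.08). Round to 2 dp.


Q = 1.08 * 2288 * 20.4 = 50409.22 BTU/hr

50409.22 BTU/hr


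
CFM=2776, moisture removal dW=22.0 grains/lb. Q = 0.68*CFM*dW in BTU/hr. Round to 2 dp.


Q = 0.68 * 2776 * 22.0 = 41528.96 BTU/hr

41528.96 BTU/hr


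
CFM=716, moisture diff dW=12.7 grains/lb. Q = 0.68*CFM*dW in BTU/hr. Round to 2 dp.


Q = 0.68 * 716 * 12.7 = 6183.38 BTU/hr

6183.38 BTU/hr


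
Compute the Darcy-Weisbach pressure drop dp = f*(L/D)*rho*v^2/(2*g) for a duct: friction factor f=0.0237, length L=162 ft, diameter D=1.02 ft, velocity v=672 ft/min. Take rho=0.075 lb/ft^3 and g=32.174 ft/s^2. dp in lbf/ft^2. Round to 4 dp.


v_fps = 672/60 = 11.2 ft/s
dp = 0.0237*(162/1.02)*0.075*11.2^2/(2*32.174) = 0.5503 lbf/ft^2

0.5503 lbf/ft^2


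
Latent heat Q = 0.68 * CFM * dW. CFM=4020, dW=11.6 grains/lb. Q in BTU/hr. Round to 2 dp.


Q = 0.68 * 4020 * 11.6 = 31709.76 BTU/hr

31709.76 BTU/hr


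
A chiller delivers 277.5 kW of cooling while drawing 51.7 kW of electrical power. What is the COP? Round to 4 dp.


COP = 277.5 / 51.7 = 5.3675

5.3675


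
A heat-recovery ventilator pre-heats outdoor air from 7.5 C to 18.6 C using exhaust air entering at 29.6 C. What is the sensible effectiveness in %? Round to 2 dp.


eff = (18.6-7.5)/(29.6-7.5)*100 = 50.23 %

50.23 %


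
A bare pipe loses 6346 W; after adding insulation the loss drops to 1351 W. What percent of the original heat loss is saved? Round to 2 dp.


Savings = ((6346-1351)/6346)*100 = 78.71 %

78.71 %


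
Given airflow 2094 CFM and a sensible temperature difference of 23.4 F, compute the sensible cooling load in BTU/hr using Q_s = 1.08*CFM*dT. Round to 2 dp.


Q = 1.08 * 2094 * 23.4 = 52919.57 BTU/hr

52919.57 BTU/hr


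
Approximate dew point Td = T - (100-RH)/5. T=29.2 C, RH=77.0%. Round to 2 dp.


Td = 29.2 - (100-77.0)/5 = 24.60 C

24.60 C


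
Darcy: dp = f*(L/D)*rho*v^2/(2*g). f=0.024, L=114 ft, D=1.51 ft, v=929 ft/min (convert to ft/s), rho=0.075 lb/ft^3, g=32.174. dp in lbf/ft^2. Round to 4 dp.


v_fps = 929/60 = 15.4833 ft/s
dp = 0.024*(114/1.51)*0.075*15.4833^2/(2*32.174) = 0.5063 lbf/ft^2

0.5063 lbf/ft^2


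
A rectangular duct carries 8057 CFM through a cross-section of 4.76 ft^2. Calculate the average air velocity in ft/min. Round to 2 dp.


V = 8057 / 4.76 = 1692.65 ft/min

1692.65 ft/min


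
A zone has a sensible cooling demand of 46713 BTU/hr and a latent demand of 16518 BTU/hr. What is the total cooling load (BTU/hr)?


Qt = 46713 + 16518 = 63231 BTU/hr

63231 BTU/hr


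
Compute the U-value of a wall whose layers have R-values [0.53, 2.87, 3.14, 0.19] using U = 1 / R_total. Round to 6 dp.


R_total = 0.53 + 2.87 + 3.14 + 0.19 = 6.73
U = 1/6.73 = 0.148588

0.148588


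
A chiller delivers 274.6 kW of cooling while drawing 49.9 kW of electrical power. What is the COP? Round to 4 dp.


COP = 274.6 / 49.9 = 5.5030

5.5030


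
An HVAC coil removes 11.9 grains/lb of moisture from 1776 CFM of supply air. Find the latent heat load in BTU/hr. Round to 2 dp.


Q = 0.68 * 1776 * 11.9 = 14371.39 BTU/hr

14371.39 BTU/hr


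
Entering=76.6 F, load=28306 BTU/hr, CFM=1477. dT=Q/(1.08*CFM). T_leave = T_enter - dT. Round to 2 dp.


dT = 28306/(1.08*1477) = 17.7449
T_leave = 76.6 - 17.7449 = 58.86 F

58.86 F


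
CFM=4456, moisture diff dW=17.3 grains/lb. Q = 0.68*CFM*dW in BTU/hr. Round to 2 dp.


Q = 0.68 * 4456 * 17.3 = 52420.38 BTU/hr

52420.38 BTU/hr


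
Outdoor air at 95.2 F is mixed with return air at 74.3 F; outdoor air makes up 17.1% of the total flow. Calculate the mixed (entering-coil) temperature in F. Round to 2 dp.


T_mix = 74.3 + (17.1/100)*(95.2-74.3) = 77.87 F

77.87 F


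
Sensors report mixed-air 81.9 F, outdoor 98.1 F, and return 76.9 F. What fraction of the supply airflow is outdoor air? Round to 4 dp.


frac = (81.9 - 76.9) / (98.1 - 76.9) = 0.2358

0.2358


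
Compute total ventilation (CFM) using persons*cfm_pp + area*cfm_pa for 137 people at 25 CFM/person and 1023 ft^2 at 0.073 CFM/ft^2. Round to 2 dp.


Total = 137*25 + 1023*0.073 = 3499.68 CFM

3499.68 CFM


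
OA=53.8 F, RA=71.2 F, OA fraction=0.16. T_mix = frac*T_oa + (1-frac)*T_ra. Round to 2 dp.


T_mix = 0.16*53.8 + 0.84*71.2 = 68.42 F

68.42 F


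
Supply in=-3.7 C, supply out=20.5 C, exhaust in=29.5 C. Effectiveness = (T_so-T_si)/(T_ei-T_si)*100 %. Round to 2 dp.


eff = (20.5-(-3.7))/(29.5-(-3.7))*100 = 72.89 %

72.89 %


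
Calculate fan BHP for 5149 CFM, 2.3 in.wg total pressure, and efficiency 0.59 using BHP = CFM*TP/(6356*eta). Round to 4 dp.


BHP = 5149 * 2.3 / (6356 * 0.59) = 3.1580 hp

3.1580 hp


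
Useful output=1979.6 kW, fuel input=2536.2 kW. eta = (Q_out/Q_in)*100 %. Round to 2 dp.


eta = (1979.6/2536.2)*100 = 78.05 %

78.05 %


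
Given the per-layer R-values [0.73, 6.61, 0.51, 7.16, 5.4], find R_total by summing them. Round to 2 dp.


R_total = 0.73 + 6.61 + 0.51 + 7.16 + 5.4 = 20.41

20.41


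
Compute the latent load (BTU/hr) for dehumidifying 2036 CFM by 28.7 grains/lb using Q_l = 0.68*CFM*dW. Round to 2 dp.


Q = 0.68 * 2036 * 28.7 = 39734.58 BTU/hr

39734.58 BTU/hr


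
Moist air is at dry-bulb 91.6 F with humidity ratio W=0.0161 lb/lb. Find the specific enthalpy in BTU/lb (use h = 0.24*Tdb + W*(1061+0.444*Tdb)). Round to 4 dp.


h = 0.24*91.6 + 0.0161*(1061+0.444*91.6) = 39.7209 BTU/lb

39.7209 BTU/lb


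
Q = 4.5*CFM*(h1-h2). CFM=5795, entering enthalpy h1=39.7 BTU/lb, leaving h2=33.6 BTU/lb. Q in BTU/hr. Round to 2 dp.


Q = 4.5 * 5795 * (39.7 - 33.6) = 159072.75 BTU/hr

159072.75 BTU/hr


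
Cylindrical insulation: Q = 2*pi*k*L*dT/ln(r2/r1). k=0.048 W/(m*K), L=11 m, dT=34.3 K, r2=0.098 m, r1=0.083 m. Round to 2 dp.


Q = 2*pi*0.048*11*34.3/ln(0.098/0.083) = 684.96 W

684.96 W


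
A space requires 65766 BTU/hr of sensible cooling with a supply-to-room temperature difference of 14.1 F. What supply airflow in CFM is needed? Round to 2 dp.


CFM = 65766 / (1.08 * 14.1) = 4318.75

4318.75 CFM


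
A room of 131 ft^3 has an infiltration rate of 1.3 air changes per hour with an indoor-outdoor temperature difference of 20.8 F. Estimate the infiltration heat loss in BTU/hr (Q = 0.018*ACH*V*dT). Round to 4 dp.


Q = 0.018 * 1.3 * 131 * 20.8 = 63.7603 BTU/hr

63.7603 BTU/hr


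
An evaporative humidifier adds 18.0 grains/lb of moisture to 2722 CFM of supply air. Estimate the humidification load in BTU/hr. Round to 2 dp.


Q = 0.68 * 2722 * 18.0 = 33317.28 BTU/hr

33317.28 BTU/hr


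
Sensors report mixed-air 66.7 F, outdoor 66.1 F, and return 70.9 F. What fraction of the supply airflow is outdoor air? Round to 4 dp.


frac = (66.7 - 70.9) / (66.1 - 70.9) = 0.8750

0.8750


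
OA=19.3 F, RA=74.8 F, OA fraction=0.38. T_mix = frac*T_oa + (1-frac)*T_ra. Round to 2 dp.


T_mix = 0.38*19.3 + 0.62*74.8 = 53.71 F

53.71 F


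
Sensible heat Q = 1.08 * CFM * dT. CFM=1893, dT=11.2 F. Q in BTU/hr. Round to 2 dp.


Q = 1.08 * 1893 * 11.2 = 22897.73 BTU/hr

22897.73 BTU/hr


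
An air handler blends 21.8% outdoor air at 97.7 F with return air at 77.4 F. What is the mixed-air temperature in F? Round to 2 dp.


T_mix = 77.4 + (21.8/100)*(97.7-77.4) = 81.83 F

81.83 F


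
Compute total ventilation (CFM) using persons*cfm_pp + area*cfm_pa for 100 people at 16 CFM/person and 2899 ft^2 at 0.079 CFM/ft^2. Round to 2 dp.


Total = 100*16 + 2899*0.079 = 1829.02 CFM

1829.02 CFM


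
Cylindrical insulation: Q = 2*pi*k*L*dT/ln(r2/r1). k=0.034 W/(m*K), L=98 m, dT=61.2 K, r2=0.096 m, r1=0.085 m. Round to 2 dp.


Q = 2*pi*0.034*98*61.2/ln(0.096/0.085) = 10528.26 W

10528.26 W


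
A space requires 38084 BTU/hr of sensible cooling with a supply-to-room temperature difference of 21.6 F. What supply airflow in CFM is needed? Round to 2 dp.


CFM = 38084 / (1.08 * 21.6) = 1632.54

1632.54 CFM


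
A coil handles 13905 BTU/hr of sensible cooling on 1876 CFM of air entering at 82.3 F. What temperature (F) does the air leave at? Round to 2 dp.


dT = 13905/(1.08*1876) = 6.8630
T_leave = 82.3 - 6.8630 = 75.44 F

75.44 F


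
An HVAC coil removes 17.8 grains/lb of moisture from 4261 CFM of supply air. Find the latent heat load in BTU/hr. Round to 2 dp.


Q = 0.68 * 4261 * 17.8 = 51575.14 BTU/hr

51575.14 BTU/hr


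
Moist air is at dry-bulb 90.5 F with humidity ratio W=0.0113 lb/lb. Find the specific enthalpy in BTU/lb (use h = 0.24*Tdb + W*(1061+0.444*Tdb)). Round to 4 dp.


h = 0.24*90.5 + 0.0113*(1061+0.444*90.5) = 34.1634 BTU/lb

34.1634 BTU/lb


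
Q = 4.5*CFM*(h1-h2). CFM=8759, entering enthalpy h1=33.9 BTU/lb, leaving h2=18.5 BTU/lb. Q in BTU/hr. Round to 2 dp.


Q = 4.5 * 8759 * (33.9 - 18.5) = 606998.70 BTU/hr

606998.70 BTU/hr


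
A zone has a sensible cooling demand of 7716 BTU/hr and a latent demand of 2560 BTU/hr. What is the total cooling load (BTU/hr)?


Qt = 7716 + 2560 = 10276 BTU/hr

10276 BTU/hr


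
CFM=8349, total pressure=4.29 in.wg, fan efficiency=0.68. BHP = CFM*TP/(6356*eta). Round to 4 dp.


BHP = 8349 * 4.29 / (6356 * 0.68) = 8.2870 hp

8.2870 hp


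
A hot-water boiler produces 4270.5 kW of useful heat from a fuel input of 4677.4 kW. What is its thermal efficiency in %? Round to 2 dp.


eta = (4270.5/4677.4)*100 = 91.30 %

91.30 %


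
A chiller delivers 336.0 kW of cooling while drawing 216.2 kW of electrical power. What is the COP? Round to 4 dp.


COP = 336.0 / 216.2 = 1.5541

1.5541


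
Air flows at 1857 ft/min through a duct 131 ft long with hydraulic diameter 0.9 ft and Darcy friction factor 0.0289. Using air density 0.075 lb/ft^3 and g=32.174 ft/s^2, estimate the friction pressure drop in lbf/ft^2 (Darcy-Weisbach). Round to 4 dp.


v_fps = 1857/60 = 30.95 ft/s
dp = 0.0289*(131/0.9)*0.075*30.95^2/(2*32.174) = 4.6965 lbf/ft^2

4.6965 lbf/ft^2


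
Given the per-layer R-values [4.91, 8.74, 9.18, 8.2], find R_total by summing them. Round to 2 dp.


R_total = 4.91 + 8.74 + 9.18 + 8.2 = 31.03

31.03


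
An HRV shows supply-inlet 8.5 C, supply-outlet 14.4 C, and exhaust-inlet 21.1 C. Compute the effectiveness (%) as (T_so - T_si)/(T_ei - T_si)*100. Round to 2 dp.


eff = (14.4-8.5)/(21.1-8.5)*100 = 46.83 %

46.83 %


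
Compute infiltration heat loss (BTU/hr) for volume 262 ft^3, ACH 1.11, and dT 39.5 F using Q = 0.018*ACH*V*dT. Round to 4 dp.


Q = 0.018 * 1.11 * 262 * 39.5 = 206.7730 BTU/hr

206.7730 BTU/hr


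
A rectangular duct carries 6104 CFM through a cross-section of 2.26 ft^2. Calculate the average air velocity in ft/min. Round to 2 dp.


V = 6104 / 2.26 = 2700.88 ft/min

2700.88 ft/min


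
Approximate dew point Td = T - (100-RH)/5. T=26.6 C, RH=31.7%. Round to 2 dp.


Td = 26.6 - (100-31.7)/5 = 12.94 C

12.94 C


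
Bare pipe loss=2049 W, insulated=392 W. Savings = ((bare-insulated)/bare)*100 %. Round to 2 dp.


Savings = ((2049-392)/2049)*100 = 80.87 %

80.87 %


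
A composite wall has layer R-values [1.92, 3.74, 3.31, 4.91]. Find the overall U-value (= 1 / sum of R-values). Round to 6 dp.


R_total = 1.92 + 3.74 + 3.31 + 4.91 = 13.88
U = 1/13.88 = 0.072046

0.072046


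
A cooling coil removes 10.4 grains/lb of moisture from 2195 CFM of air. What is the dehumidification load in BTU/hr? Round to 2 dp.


Q = 0.68 * 2195 * 10.4 = 15523.04 BTU/hr

15523.04 BTU/hr


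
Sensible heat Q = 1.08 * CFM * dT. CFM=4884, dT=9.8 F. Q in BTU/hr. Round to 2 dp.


Q = 1.08 * 4884 * 9.8 = 51692.26 BTU/hr

51692.26 BTU/hr


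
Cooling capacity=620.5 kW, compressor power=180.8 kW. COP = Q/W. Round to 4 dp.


COP = 620.5 / 180.8 = 3.4320

3.4320


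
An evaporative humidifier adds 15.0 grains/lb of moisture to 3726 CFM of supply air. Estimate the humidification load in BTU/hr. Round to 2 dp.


Q = 0.68 * 3726 * 15.0 = 38005.20 BTU/hr

38005.20 BTU/hr


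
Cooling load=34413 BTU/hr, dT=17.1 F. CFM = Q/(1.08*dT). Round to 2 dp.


CFM = 34413 / (1.08 * 17.1) = 1863.39

1863.39 CFM


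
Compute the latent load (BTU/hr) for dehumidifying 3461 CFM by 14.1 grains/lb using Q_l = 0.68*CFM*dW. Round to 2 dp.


Q = 0.68 * 3461 * 14.1 = 33184.07 BTU/hr

33184.07 BTU/hr


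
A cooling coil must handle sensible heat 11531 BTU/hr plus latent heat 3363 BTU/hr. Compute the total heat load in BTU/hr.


Qt = 11531 + 3363 = 14894 BTU/hr

14894 BTU/hr


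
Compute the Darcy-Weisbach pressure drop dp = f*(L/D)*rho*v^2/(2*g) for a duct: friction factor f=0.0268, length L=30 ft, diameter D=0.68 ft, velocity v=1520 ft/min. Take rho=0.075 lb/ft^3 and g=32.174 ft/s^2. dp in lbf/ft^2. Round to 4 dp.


v_fps = 1520/60 = 25.3333 ft/s
dp = 0.0268*(30/0.68)*0.075*25.3333^2/(2*32.174) = 0.8844 lbf/ft^2

0.8844 lbf/ft^2


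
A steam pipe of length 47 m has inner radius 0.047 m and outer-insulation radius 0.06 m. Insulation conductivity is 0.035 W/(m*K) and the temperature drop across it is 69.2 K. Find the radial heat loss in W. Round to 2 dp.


Q = 2*pi*0.035*47*69.2/ln(0.06/0.047) = 2928.95 W

2928.95 W


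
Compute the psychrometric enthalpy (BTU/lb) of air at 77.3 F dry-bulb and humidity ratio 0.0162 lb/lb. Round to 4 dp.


h = 0.24*77.3 + 0.0162*(1061+0.444*77.3) = 36.2962 BTU/lb

36.2962 BTU/lb


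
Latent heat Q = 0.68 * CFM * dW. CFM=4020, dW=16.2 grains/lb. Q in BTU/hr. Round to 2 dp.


Q = 0.68 * 4020 * 16.2 = 44284.32 BTU/hr

44284.32 BTU/hr


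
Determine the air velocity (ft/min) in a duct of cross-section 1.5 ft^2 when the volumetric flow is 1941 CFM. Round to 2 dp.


V = 1941 / 1.5 = 1294.00 ft/min

1294.00 ft/min


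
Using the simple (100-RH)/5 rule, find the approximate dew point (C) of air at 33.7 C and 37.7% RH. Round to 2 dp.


Td = 33.7 - (100-37.7)/5 = 21.24 C

21.24 C


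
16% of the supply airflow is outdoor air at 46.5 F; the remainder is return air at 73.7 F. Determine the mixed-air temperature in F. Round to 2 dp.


T_mix = 0.16*46.5 + 0.84*73.7 = 69.35 F

69.35 F


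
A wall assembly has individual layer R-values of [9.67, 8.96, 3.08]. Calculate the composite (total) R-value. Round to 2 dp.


R_total = 9.67 + 8.96 + 3.08 = 21.71

21.71


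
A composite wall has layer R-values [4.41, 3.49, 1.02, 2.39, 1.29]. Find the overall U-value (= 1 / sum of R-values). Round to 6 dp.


R_total = 4.41 + 3.49 + 1.02 + 2.39 + 1.29 = 12.60
U = 1/12.60 = 0.079365

0.079365


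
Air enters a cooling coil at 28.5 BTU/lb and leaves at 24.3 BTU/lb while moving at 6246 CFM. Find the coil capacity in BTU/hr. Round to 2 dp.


Q = 4.5 * 6246 * (28.5 - 24.3) = 118049.40 BTU/hr

118049.40 BTU/hr


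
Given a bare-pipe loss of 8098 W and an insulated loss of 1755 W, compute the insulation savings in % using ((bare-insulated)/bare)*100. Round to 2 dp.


Savings = ((8098-1755)/8098)*100 = 78.33 %

78.33 %


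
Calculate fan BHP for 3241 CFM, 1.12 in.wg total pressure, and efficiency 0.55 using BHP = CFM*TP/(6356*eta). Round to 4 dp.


BHP = 3241 * 1.12 / (6356 * 0.55) = 1.0384 hp

1.0384 hp


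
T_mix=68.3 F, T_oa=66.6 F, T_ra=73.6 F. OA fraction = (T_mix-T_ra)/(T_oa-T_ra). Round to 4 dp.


frac = (68.3 - 73.6) / (66.6 - 73.6) = 0.7571

0.7571


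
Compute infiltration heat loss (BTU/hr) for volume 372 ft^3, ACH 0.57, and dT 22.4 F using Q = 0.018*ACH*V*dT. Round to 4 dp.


Q = 0.018 * 0.57 * 372 * 22.4 = 85.4945 BTU/hr

85.4945 BTU/hr


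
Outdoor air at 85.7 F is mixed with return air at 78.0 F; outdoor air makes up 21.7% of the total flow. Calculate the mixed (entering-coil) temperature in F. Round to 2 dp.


T_mix = 78.0 + (21.7/100)*(85.7-78.0) = 79.67 F

79.67 F


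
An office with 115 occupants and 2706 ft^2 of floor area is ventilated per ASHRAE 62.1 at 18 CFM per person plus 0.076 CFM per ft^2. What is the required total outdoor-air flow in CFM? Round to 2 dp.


Total = 115*18 + 2706*0.076 = 2275.66 CFM

2275.66 CFM


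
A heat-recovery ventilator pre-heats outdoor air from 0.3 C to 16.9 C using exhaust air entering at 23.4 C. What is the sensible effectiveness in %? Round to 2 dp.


eff = (16.9-0.3)/(23.4-0.3)*100 = 71.86 %

71.86 %


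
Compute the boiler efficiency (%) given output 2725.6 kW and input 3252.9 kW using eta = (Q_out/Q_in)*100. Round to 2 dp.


eta = (2725.6/3252.9)*100 = 83.79 %

83.79 %


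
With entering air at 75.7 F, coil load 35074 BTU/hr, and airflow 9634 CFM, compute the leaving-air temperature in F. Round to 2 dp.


dT = 35074/(1.08*9634) = 3.3710
T_leave = 75.7 - 3.3710 = 72.33 F

72.33 F


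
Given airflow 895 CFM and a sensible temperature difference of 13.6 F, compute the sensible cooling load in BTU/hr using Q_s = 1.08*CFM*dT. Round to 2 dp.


Q = 1.08 * 895 * 13.6 = 13145.76 BTU/hr

13145.76 BTU/hr


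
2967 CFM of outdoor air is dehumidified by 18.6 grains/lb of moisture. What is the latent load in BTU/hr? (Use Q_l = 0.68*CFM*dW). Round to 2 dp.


Q = 0.68 * 2967 * 18.6 = 37526.62 BTU/hr

37526.62 BTU/hr


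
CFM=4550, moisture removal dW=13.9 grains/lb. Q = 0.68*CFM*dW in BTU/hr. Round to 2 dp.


Q = 0.68 * 4550 * 13.9 = 43006.60 BTU/hr

43006.60 BTU/hr


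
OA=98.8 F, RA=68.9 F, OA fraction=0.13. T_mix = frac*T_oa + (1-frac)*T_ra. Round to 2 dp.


T_mix = 0.13*98.8 + 0.87*68.9 = 72.79 F

72.79 F


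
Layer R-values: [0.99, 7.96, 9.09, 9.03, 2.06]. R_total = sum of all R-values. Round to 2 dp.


R_total = 0.99 + 7.96 + 9.09 + 9.03 + 2.06 = 29.13

29.13


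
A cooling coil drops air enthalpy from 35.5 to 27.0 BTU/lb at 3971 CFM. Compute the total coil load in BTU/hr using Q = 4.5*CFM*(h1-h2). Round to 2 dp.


Q = 4.5 * 3971 * (35.5 - 27.0) = 151890.75 BTU/hr

151890.75 BTU/hr


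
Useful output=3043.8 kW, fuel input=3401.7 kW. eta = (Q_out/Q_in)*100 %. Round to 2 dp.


eta = (3043.8/3401.7)*100 = 89.48 %

89.48 %


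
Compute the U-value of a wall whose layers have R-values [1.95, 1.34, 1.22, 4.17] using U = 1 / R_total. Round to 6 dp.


R_total = 1.95 + 1.34 + 1.22 + 4.17 = 8.68
U = 1/8.68 = 0.115207

0.115207


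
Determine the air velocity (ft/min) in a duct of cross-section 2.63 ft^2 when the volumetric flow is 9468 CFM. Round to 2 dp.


V = 9468 / 2.63 = 3600.00 ft/min

3600.00 ft/min


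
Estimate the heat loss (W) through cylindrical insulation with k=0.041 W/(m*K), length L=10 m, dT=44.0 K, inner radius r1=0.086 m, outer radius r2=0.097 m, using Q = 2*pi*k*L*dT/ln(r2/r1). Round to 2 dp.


Q = 2*pi*0.041*10*44.0/ln(0.097/0.086) = 941.72 W

941.72 W


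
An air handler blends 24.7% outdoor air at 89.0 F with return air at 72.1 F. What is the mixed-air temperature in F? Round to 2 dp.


T_mix = 72.1 + (24.7/100)*(89.0-72.1) = 76.27 F

76.27 F


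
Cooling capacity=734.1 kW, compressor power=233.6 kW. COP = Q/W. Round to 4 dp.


COP = 734.1 / 233.6 = 3.1426

3.1426


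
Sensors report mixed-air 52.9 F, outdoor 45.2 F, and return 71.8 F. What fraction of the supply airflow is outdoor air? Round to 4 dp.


frac = (52.9 - 71.8) / (45.2 - 71.8) = 0.7105

0.7105


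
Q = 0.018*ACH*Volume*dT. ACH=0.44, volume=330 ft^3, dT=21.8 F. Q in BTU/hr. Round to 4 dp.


Q = 0.018 * 0.44 * 330 * 21.8 = 56.9765 BTU/hr

56.9765 BTU/hr


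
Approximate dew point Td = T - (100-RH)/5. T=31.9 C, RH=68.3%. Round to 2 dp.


Td = 31.9 - (100-68.3)/5 = 25.56 C

25.56 C


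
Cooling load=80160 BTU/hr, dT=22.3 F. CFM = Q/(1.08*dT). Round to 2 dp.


CFM = 80160 / (1.08 * 22.3) = 3328.35

3328.35 CFM


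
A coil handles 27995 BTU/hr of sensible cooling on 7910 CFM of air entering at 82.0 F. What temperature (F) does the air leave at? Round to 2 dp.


dT = 27995/(1.08*7910) = 3.2770
T_leave = 82.0 - 3.2770 = 78.72 F

78.72 F


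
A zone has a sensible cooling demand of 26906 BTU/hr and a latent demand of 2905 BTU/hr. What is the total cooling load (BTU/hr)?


Qt = 26906 + 2905 = 29811 BTU/hr

29811 BTU/hr


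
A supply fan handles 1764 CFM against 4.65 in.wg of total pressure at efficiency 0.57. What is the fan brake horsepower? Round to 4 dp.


BHP = 1764 * 4.65 / (6356 * 0.57) = 2.2641 hp

2.2641 hp


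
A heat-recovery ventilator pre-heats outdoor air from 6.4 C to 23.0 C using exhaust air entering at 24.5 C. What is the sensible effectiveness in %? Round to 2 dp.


eff = (23.0-6.4)/(24.5-6.4)*100 = 91.71 %

91.71 %


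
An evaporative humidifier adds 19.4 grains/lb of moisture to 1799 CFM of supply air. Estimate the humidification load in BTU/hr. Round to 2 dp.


Q = 0.68 * 1799 * 19.4 = 23732.41 BTU/hr

23732.41 BTU/hr


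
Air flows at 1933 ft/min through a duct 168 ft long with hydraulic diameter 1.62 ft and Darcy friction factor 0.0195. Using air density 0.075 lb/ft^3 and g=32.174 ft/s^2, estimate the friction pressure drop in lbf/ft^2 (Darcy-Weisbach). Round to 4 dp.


v_fps = 1933/60 = 32.2167 ft/s
dp = 0.0195*(168/1.62)*0.075*32.2167^2/(2*32.174) = 2.4463 lbf/ft^2

2.4463 lbf/ft^2


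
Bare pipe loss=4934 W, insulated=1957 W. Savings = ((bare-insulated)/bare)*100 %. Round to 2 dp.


Savings = ((4934-1957)/4934)*100 = 60.34 %

60.34 %


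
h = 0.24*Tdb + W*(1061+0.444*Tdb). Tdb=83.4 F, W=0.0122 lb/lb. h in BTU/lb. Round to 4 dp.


h = 0.24*83.4 + 0.0122*(1061+0.444*83.4) = 33.4120 BTU/lb

33.4120 BTU/lb


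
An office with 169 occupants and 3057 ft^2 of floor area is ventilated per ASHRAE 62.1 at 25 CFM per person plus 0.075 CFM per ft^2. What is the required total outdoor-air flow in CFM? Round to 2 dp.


Total = 169*25 + 3057*0.075 = 4454.28 CFM

4454.28 CFM


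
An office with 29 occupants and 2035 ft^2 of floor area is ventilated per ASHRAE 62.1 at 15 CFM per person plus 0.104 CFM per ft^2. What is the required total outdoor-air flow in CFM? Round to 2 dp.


Total = 29*15 + 2035*0.104 = 646.64 CFM

646.64 CFM


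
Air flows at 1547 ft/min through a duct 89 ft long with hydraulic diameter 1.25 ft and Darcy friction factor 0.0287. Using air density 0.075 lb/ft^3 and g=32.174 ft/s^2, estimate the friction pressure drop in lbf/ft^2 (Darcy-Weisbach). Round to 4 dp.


v_fps = 1547/60 = 25.7833 ft/s
dp = 0.0287*(89/1.25)*0.075*25.7833^2/(2*32.174) = 1.5833 lbf/ft^2

1.5833 lbf/ft^2


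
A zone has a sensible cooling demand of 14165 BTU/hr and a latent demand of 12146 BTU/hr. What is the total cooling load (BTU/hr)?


Qt = 14165 + 12146 = 26311 BTU/hr

26311 BTU/hr


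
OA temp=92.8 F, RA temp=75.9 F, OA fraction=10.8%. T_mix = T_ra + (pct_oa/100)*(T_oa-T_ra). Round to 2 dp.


T_mix = 75.9 + (10.8/100)*(92.8-75.9) = 77.73 F

77.73 F


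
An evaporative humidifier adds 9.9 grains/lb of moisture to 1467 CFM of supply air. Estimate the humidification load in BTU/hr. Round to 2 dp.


Q = 0.68 * 1467 * 9.9 = 9875.84 BTU/hr

9875.84 BTU/hr


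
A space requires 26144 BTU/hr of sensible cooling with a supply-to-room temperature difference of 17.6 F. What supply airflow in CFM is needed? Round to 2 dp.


CFM = 26144 / (1.08 * 17.6) = 1375.42

1375.42 CFM


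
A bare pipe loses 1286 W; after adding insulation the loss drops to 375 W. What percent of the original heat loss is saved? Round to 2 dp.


Savings = ((1286-375)/1286)*100 = 70.84 %

70.84 %


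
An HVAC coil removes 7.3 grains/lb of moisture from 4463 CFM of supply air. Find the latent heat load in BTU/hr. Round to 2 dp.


Q = 0.68 * 4463 * 7.3 = 22154.33 BTU/hr

22154.33 BTU/hr


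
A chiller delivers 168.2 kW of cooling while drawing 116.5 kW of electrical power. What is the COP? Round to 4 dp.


COP = 168.2 / 116.5 = 1.4438

1.4438


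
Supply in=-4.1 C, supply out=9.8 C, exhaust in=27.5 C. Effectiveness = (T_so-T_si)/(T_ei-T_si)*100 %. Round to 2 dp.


eff = (9.8-(-4.1))/(27.5-(-4.1))*100 = 43.99 %

43.99 %


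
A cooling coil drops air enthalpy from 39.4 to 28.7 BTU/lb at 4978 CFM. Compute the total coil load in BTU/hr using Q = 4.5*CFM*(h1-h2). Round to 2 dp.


Q = 4.5 * 4978 * (39.4 - 28.7) = 239690.70 BTU/hr

239690.70 BTU/hr


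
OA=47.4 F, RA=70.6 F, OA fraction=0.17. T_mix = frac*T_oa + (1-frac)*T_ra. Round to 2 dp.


T_mix = 0.17*47.4 + 0.83*70.6 = 66.66 F

66.66 F


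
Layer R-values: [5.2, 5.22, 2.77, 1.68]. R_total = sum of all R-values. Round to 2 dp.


R_total = 5.2 + 5.22 + 2.77 + 1.68 = 14.87

14.87


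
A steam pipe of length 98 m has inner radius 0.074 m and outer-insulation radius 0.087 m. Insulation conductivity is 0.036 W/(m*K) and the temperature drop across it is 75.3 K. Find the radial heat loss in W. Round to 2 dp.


Q = 2*pi*0.036*98*75.3/ln(0.087/0.074) = 10313.58 W

10313.58 W


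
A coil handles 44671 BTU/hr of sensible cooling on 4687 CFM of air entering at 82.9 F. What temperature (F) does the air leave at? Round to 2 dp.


dT = 44671/(1.08*4687) = 8.8248
T_leave = 82.9 - 8.8248 = 74.08 F

74.08 F


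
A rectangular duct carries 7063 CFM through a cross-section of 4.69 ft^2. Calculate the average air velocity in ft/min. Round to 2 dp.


V = 7063 / 4.69 = 1505.97 ft/min

1505.97 ft/min


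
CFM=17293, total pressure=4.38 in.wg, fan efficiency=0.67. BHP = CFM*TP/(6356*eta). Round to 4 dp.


BHP = 17293 * 4.38 / (6356 * 0.67) = 17.7863 hp

17.7863 hp


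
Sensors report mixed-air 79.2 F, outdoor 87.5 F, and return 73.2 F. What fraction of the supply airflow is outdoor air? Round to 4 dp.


frac = (79.2 - 73.2) / (87.5 - 73.2) = 0.4196

0.4196


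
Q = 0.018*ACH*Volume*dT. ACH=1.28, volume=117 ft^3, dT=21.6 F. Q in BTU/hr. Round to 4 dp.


Q = 0.018 * 1.28 * 117 * 21.6 = 58.2267 BTU/hr

58.2267 BTU/hr


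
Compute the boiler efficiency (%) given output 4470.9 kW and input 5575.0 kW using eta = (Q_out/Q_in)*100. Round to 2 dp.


eta = (4470.9/5575.0)*100 = 80.20 %

80.20 %


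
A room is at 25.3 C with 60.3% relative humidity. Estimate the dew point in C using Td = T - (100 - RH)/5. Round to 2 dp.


Td = 25.3 - (100-60.3)/5 = 17.36 C

17.36 C


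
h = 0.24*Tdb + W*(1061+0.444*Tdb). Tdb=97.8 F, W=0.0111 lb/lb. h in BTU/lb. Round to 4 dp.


h = 0.24*97.8 + 0.0111*(1061+0.444*97.8) = 35.7311 BTU/lb

35.7311 BTU/lb


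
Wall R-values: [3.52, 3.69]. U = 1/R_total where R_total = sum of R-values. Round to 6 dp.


R_total = 3.52 + 3.69 = 7.21
U = 1/7.21 = 0.138696

0.138696


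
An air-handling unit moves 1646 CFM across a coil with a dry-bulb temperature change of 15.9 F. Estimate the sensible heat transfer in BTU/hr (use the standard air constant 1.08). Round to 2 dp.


Q = 1.08 * 1646 * 15.9 = 28265.11 BTU/hr

28265.11 BTU/hr


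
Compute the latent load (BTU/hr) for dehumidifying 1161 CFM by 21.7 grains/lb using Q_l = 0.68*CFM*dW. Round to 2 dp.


Q = 0.68 * 1161 * 21.7 = 17131.72 BTU/hr

17131.72 BTU/hr


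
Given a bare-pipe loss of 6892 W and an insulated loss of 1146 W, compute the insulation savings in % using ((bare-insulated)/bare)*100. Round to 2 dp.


Savings = ((6892-1146)/6892)*100 = 83.37 %

83.37 %


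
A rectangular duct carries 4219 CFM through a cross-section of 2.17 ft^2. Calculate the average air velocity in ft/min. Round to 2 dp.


V = 4219 / 2.17 = 1944.24 ft/min

1944.24 ft/min


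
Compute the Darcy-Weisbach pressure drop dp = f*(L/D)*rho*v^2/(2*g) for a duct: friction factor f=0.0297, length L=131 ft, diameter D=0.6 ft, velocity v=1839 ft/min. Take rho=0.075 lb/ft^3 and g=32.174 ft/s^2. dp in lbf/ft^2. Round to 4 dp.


v_fps = 1839/60 = 30.65 ft/s
dp = 0.0297*(131/0.6)*0.075*30.65^2/(2*32.174) = 7.1001 lbf/ft^2

7.1001 lbf/ft^2


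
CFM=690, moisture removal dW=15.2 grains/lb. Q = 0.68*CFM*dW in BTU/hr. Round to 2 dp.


Q = 0.68 * 690 * 15.2 = 7131.84 BTU/hr

7131.84 BTU/hr


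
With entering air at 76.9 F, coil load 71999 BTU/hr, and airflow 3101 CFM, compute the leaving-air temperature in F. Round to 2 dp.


dT = 71999/(1.08*3101) = 21.4981
T_leave = 76.9 - 21.4981 = 55.40 F

55.40 F
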